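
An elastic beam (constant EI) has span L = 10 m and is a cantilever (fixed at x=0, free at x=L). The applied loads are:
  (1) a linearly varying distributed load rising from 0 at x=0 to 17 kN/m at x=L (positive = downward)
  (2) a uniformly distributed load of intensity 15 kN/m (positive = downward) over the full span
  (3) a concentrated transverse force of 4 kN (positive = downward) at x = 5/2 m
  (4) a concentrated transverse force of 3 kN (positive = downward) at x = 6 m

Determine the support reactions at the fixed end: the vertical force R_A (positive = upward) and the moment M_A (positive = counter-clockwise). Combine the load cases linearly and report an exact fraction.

Load 1 — triangular load w₀=17 kN/m (0→w₀ over full span):
  R_A = w₀L/2 = 17·10/2 = 85 kN
  M_A = w₀L²/3 = 17·10²/3 = 1700/3 kN·m
Load 2 — uniform load w=15 kN/m over full span:
  R_A = wL = 15·10 = 150 kN
  M_A = wL²/2 = 15·10²/2 = 750 kN·m
Load 3 — point force P=4 kN at a=5/2 m (b=L-a=15/2):
  R_A = P = 4 kN
  M_A = Pa = 4·(5/2) = 10 kN·m
Load 4 — point force P=3 kN at a=6 m (b=L-a=4):
  R_A = P = 3 kN
  M_A = Pa = 3·6 = 18 kN·m
Superposition: R_A = 242 kN, M_A = 4034/3 kN·m

R_A = 242 kN, M_A = 4034/3 kN·m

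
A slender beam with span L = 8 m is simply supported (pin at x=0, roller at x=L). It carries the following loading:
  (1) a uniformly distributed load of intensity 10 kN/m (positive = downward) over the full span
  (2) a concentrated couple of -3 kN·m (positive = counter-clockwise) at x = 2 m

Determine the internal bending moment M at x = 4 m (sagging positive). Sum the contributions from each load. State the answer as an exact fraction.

M(4) = 163/2 kN·m

Load 1 — uniform load w=10 kN/m over full span:
  M_1 = wx(L-x)/2 = 10·4·(8-4)/2 = 80 kN·m
Load 2 — applied couple M₀=-3 kN·m at a=2 m (b=L-a=6):
  M_2 = M₀x/L - M₀  [x>a] = (-3)·4/8 - (-3) = 3/2 kN·m
Superposition: M = Σ M_i = 163/2 kN·m ≈ 81.500000 kN·m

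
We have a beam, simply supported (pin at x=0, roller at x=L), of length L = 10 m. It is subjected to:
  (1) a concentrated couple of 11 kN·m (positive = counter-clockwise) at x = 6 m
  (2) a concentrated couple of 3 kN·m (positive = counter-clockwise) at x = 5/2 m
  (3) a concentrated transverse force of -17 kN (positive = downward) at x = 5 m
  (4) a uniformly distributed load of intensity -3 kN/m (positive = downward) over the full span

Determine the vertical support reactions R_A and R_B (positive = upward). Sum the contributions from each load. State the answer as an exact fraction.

R_A = -221/10 kN, R_B = -249/10 kN

Load 1 — applied couple M₀=11 kN·m at a=6 m (b=L-a=4):
  R_A = M₀/L = 11/10 kN
  R_B = -M₀/L = -11/10 kN
Load 2 — applied couple M₀=3 kN·m at a=5/2 m (b=L-a=15/2):
  R_A = M₀/L = 3/10 kN
  R_B = -M₀/L = -3/10 kN
Load 3 — point force P=-17 kN at a=5 m (b=L-a=5):
  R_A = Pb/L = (-17)·5/10 = -17/2 kN
  R_B = Pa/L = (-17)·5/10 = -17/2 kN
Load 4 — uniform load w=-3 kN/m over full span:
  R_A = wL/2 = (-3)·10/2 = -15 kN
  R_B = wL/2 = (-3)·10/2 = -15 kN
Superposition: R_A = -221/10 kN, R_B = -249/10 kN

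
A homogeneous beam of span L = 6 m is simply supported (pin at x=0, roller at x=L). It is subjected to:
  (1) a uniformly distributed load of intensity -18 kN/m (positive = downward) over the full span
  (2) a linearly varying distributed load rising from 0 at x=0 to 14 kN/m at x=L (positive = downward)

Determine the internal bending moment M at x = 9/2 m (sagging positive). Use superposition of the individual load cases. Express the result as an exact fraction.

Load 1 — uniform load w=-18 kN/m over full span:
  M_1 = wx(L-x)/2 = (-18)·(9/2)·(6-(9/2))/2 = -243/4 kN·m
Load 2 — triangular load w₀=14 kN/m (0→w₀ over full span):
  M_2 = w₀Lx/6 - w₀x³/(6L) = 14·6·(9/2)/6 - 14·(9/2)³/(6·6) = 441/16 kN·m
Superposition: M = Σ M_i = -531/16 kN·m ≈ -33.187500 kN·m

M(9/2) = -531/16 kN·m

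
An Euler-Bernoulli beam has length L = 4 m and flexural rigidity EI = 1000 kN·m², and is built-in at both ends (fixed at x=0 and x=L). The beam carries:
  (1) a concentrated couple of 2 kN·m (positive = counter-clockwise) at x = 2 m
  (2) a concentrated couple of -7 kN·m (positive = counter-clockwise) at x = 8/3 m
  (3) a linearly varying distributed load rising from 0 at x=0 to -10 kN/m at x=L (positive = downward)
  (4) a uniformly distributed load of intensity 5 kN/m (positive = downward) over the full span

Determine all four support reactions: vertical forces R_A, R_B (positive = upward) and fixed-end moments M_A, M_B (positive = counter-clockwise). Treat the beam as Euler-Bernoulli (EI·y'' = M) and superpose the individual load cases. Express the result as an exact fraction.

Load 1 — applied couple M₀=2 kN·m at a=2 m (b=L-a=2):
  R_A = 6M₀ab/L³ = 6·2·2·2/4³ = 3/4 kN
  M_A = M₀b(2a-b)/L² = 2·2·(2·2-2)/4² = 1/2 kN·m
  R_B = -6M₀ab/L³ = -6·2·2·2/4³ = -3/4 kN
  M_B = M₀a(2b-a)/L² = 2·2·(2·2-2)/4² = 1/2 kN·m
Load 2 — applied couple M₀=-7 kN·m at a=8/3 m (b=L-a=4/3):
  R_A = 6M₀ab/L³ = 6·(-7)·(8/3)·(4/3)/4³ = -7/3 kN
  M_A = M₀b(2a-b)/L² = (-7)·(4/3)·(2·(8/3)-(4/3))/4² = -7/3 kN·m
  R_B = -6M₀ab/L³ = -6·(-7)·(8/3)·(4/3)/4³ = 7/3 kN
  M_B = M₀a(2b-a)/L² = (-7)·(8/3)·(2·(4/3)-(8/3))/4² = 0 kN·m
Load 3 — triangular load w₀=-10 kN/m (0→w₀ over full span):
  R_A = 3w₀L/20 = 3·(-10)·4/20 = -6 kN
  M_A = w₀L²/30 = (-10)·4²/30 = -16/3 kN·m
  R_B = 7w₀L/20 = 7·(-10)·4/20 = -14 kN
  M_B = -w₀L²/20 = -(-10)·4²/20 = 8 kN·m
Load 4 — uniform load w=5 kN/m over full span:
  R_A = wL/2 = 5·4/2 = 10 kN
  M_A = wL²/12 = 5·4²/12 = 20/3 kN·m
  R_B = wL/2 = 5·4/2 = 10 kN
  M_B = -wL²/12 = -5·4²/12 = -20/3 kN·m
Superposition: R_A = 29/12 kN, M_A = -1/2 kN·m, R_B = -29/12 kN, M_B = 11/6 kN·m

R_A = 29/12 kN, M_A = -1/2 kN·m, R_B = -29/12 kN, M_B = 11/6 kN·m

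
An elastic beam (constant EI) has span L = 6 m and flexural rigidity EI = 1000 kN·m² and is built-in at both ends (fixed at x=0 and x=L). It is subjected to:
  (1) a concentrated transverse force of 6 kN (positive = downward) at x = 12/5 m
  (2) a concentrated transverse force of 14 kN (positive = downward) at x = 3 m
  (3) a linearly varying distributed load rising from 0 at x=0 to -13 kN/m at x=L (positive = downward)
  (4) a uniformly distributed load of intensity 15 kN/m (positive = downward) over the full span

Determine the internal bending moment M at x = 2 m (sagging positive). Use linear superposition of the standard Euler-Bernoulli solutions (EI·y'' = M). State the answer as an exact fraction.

Load 1 — point force P=6 kN at a=12/5 m (b=L-a=18/5):
  M_1 = Pb²(3a+b)x/L³ - Pab²/L²  [x≤a] = 6·(18/5)²·(3·(12/5)+(18/5))·2/6³ - 6·(12/5)·(18/5)²/6² = 324/125 kN·m
Load 2 — point force P=14 kN at a=3 m (b=L-a=3):
  M_2 = Pb²(3a+b)x/L³ - Pab²/L²  [x≤a] = 14·3²·(3·3+3)·2/6³ - 14·3·3²/6² = 7/2 kN·m
Load 3 — triangular load w₀=-13 kN/m (0→w₀ over full span):
  M_3 = 3w₀Lx/20 - w₀L²/30 - w₀x³/(6L) = 3·(-13)·6·2/20 - (-13)·6²/30 - (-13)·2³/(6·6) = -221/45 kN·m
Load 4 — uniform load w=15 kN/m over full span:
  M_4 = wLx/2 - wL²/12 - wx²/2 = 15·6·2/2 - 15·6²/12 - 15·2²/2 = 15 kN·m
Superposition: M = Σ M_i = 36407/2250 kN·m ≈ 16.180889 kN·m

M(2) = 36407/2250 kN·m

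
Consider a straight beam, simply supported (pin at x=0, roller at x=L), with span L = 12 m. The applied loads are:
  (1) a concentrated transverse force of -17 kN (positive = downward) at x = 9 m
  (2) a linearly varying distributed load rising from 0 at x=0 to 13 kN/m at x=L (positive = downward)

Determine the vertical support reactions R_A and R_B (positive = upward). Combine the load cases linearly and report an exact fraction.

Load 1 — point force P=-17 kN at a=9 m (b=L-a=3):
  R_A = Pb/L = (-17)·3/12 = -17/4 kN
  R_B = Pa/L = (-17)·9/12 = -51/4 kN
Load 2 — triangular load w₀=13 kN/m (0→w₀ over full span):
  R_A = w₀L/6 = 13·12/6 = 26 kN
  R_B = w₀L/3 = 13·12/3 = 52 kN
Superposition: R_A = 87/4 kN, R_B = 157/4 kN

R_A = 87/4 kN, R_B = 157/4 kN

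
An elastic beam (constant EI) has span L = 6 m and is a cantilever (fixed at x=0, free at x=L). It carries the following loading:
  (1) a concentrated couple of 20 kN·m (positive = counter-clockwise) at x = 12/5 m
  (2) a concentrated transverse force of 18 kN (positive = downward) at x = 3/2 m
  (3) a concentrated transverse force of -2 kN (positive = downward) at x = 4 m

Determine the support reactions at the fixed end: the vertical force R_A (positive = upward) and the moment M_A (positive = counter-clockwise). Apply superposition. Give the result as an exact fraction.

Load 1 — applied couple M₀=20 kN·m at a=12/5 m (b=L-a=18/5):
  R_A = 0 kN
  M_A = -M₀ = -20 kN·m
Load 2 — point force P=18 kN at a=3/2 m (b=L-a=9/2):
  R_A = P = 18 kN
  M_A = Pa = 18·(3/2) = 27 kN·m
Load 3 — point force P=-2 kN at a=4 m (b=L-a=2):
  R_A = P = (-2) = -2 kN
  M_A = Pa = (-2)·4 = -8 kN·m
Superposition: R_A = 16 kN, M_A = -1 kN·m

R_A = 16 kN, M_A = -1 kN·m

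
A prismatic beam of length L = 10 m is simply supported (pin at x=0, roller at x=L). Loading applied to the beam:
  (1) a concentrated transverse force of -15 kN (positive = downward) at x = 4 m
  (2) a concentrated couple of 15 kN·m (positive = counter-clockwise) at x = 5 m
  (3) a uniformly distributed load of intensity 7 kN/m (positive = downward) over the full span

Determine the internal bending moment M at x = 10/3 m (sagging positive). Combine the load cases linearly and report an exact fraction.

Load 1 — point force P=-15 kN at a=4 m (b=L-a=6):
  M_1 = Pbx/L  [x≤a] = (-15)·6·(10/3)/10 = -30 kN·m
Load 2 — applied couple M₀=15 kN·m at a=5 m (b=L-a=5):
  M_2 = M₀x/L  [x≤a] = 15·(10/3)/10 = 5 kN·m
Load 3 — uniform load w=7 kN/m over full span:
  M_3 = wx(L-x)/2 = 7·(10/3)·(10-(10/3))/2 = 700/9 kN·m
Superposition: M = Σ M_i = 475/9 kN·m ≈ 52.777778 kN·m

M(10/3) = 475/9 kN·m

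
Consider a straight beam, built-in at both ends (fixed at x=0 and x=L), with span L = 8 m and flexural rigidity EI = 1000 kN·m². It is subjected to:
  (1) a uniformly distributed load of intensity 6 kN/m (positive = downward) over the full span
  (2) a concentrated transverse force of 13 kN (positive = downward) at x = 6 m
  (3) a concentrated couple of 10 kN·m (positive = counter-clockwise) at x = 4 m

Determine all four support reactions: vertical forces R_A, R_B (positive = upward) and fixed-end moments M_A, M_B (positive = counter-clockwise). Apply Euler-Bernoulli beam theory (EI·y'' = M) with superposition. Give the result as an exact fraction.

Load 1 — uniform load w=6 kN/m over full span:
  R_A = wL/2 = 6·8/2 = 24 kN
  M_A = wL²/12 = 6·8²/12 = 32 kN·m
  R_B = wL/2 = 6·8/2 = 24 kN
  M_B = -wL²/12 = -6·8²/12 = -32 kN·m
Load 2 — point force P=13 kN at a=6 m (b=L-a=2):
  R_A = Pb²(3a+b)/L³ = 13·2²·(3·6+2)/8³ = 65/32 kN
  M_A = Pab²/L² = 13·6·2²/8² = 39/8 kN·m
  R_B = Pa²(a+3b)/L³ = 13·6²·(6+3·2)/8³ = 351/32 kN
  M_B = -Pa²b/L² = -13·6²·2/8² = -117/8 kN·m
Load 3 — applied couple M₀=10 kN·m at a=4 m (b=L-a=4):
  R_A = 6M₀ab/L³ = 6·10·4·4/8³ = 15/8 kN
  M_A = M₀b(2a-b)/L² = 10·4·(2·4-4)/8² = 5/2 kN·m
  R_B = -6M₀ab/L³ = -6·10·4·4/8³ = -15/8 kN
  M_B = M₀a(2b-a)/L² = 10·4·(2·4-4)/8² = 5/2 kN·m
Superposition: R_A = 893/32 kN, M_A = 315/8 kN·m, R_B = 1059/32 kN, M_B = -353/8 kN·m

R_A = 893/32 kN, M_A = 315/8 kN·m, R_B = 1059/32 kN, M_B = -353/8 kN·m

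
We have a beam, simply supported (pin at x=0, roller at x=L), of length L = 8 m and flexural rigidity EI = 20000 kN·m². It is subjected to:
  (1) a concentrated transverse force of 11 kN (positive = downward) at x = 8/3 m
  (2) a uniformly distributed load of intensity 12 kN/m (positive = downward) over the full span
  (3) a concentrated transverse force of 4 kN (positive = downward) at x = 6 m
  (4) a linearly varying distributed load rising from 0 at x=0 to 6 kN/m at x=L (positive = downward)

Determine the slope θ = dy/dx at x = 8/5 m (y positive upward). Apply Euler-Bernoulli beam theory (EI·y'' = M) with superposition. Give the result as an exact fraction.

θ(8/5) = -7473269/506250000 rad

Load 1 — point force P=11 kN at a=8/3 m (b=L-a=16/3):
  θ_1 = -Pb(L²-b²-3x²)/(6LEI)  [x≤a] = -11·(16/3)·(8²-(16/3)²-3·(8/5)²)/(6·8·20000) = -2156/1265625 rad
Load 2 — uniform load w=12 kN/m over full span:
  θ_2 = -w(L³-6Lx²+4x³)/(24EI) = -12·(8³-6·8·(8/5)²+4·(8/5)³)/(24·20000) = -792/78125 rad
Load 3 — point force P=4 kN at a=6 m (b=L-a=2):
  θ_3 = -Pb(L²-b²-3x²)/(6LEI)  [x≤a] = -4·2·(8²-2²-3·(8/5)²)/(6·8·20000) = -109/250000 rad
Load 4 — triangular load w₀=6 kN/m (0→w₀ over full span):
  θ_4 = -w₀(7L⁴-30L²x²+15x⁴)/(360LEI) = -6·(7·8⁴-30·8²·(8/5)²+15·(8/5)⁴)/(360·8·20000) = -2912/1171875 rad
Superposition: θ = Σ θ_i = -7473269/506250000 rad ≈ -0.014762 rad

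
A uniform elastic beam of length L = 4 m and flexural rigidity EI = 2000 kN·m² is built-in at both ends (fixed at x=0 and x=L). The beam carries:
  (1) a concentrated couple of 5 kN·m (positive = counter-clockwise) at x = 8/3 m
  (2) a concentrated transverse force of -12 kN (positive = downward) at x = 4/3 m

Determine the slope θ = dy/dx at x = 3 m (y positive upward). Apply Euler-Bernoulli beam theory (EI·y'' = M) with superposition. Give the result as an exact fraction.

θ(3) = -7/12000 rad

Load 1 — applied couple M₀=5 kN·m at a=8/3 m (b=L-a=4/3):
  θ_1 = (R_Ax²/2 - M_Ax - M₀(x-a))/EI  [x>a] with R_A=5/3, M_A=5/3 = ((5/3)·3²/2 - (5/3)·3 - 5·(3-(8/3)))/2000 = 1/2400 rad
Load 2 — point force P=-12 kN at a=4/3 m (b=L-a=8/3):
  θ_2 = Pa²(L-x)(2bL-(3b+a)(L-x))/(2L³EI)  [x>a] = (-12)·(4/3)²·(4-3)·(2·(8/3)·4-(3·(8/3)+(4/3))·(4-3))/(2·4³·2000) = -1/1000 rad
Superposition: θ = Σ θ_i = -7/12000 rad ≈ -0.000583 rad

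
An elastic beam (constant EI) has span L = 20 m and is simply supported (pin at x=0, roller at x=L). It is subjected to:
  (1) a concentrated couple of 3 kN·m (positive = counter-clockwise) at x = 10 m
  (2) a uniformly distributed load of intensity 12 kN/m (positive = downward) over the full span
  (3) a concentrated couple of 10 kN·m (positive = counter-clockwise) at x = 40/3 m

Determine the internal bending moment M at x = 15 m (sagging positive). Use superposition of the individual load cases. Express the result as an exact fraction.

Load 1 — applied couple M₀=3 kN·m at a=10 m (b=L-a=10):
  M_1 = M₀x/L - M₀  [x>a] = 3·15/20 - 3 = -3/4 kN·m
Load 2 — uniform load w=12 kN/m over full span:
  M_2 = wx(L-x)/2 = 12·15·(20-15)/2 = 450 kN·m
Load 3 — applied couple M₀=10 kN·m at a=40/3 m (b=L-a=20/3):
  M_3 = M₀x/L - M₀  [x>a] = 10·15/20 - 10 = -5/2 kN·m
Superposition: M = Σ M_i = 1787/4 kN·m ≈ 446.750000 kN·m

M(15) = 1787/4 kN·m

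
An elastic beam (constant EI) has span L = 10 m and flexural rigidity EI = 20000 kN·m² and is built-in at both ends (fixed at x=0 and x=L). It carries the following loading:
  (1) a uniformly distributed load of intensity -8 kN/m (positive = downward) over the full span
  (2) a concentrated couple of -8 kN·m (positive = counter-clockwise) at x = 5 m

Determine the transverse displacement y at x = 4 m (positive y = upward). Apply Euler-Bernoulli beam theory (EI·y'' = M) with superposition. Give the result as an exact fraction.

y(4) = 61/6250 m

Load 1 — uniform load w=-8 kN/m over full span:
  y_1 = -wx²(L-x)²/(24EI) = -(-8)·4²·(10-4)²/(24·20000) = 6/625 m
Load 2 — applied couple M₀=-8 kN·m at a=5 m (b=L-a=5):
  y_2 = (R_Ax³/6 - M_Ax²/2)/EI  [x≤a] with R_A=-6/5, M_A=-2 = ((-6/5)·4³/6 - (-2)·4²/2)/20000 = 1/6250 m
Superposition: y = Σ y_i = 61/6250 m ≈ 0.009760 m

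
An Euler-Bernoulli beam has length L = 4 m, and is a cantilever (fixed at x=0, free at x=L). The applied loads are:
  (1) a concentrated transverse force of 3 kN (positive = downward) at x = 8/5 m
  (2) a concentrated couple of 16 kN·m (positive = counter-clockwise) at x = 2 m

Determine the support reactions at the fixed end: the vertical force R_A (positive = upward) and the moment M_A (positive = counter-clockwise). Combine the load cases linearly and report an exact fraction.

Load 1 — point force P=3 kN at a=8/5 m (b=L-a=12/5):
  R_A = P = 3 kN
  M_A = Pa = 3·(8/5) = 24/5 kN·m
Load 2 — applied couple M₀=16 kN·m at a=2 m (b=L-a=2):
  R_A = 0 kN
  M_A = -M₀ = -16 kN·m
Superposition: R_A = 3 kN, M_A = -56/5 kN·m

R_A = 3 kN, M_A = -56/5 kN·m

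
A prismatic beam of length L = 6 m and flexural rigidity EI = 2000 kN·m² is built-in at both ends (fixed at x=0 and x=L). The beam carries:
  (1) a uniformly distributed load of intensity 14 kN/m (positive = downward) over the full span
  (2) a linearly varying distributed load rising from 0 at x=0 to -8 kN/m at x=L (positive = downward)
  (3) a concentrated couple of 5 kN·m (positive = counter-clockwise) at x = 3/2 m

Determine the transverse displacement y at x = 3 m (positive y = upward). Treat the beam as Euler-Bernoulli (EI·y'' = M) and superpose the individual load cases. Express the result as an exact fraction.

y(3) = -99/6400 m

Load 1 — uniform load w=14 kN/m over full span:
  y_1 = -wx²(L-x)²/(24EI) = -14·3²·(6-3)²/(24·2000) = -189/8000 m
Load 2 — triangular load w₀=-8 kN/m (0→w₀ over full span):
  y_2 = -w₀x²(L-x)²(x+2L)/(120LEI) = -(-8)·3²·(6-3)²·(3+2·6)/(120·6·2000) = 27/4000 m
Load 3 — applied couple M₀=5 kN·m at a=3/2 m (b=L-a=9/2):
  y_3 = (R_Ax³/6 - M_Ax²/2 - M₀(x-a)²/2)/EI  [x>a] with R_A=15/16, M_A=-15/16 = ((15/16)·3³/6 - (-15/16)·3²/2 - 5·(3-(3/2))²/2)/2000 = 9/6400 m
Superposition: y = Σ y_i = -99/6400 m ≈ -0.015469 m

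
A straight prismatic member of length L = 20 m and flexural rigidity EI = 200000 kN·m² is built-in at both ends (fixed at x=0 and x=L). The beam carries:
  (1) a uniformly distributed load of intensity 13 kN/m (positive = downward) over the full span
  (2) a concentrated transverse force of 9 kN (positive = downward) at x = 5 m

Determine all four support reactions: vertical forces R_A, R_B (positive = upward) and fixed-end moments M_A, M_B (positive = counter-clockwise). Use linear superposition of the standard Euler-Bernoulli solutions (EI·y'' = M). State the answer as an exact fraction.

R_A = 4403/32 kN, M_A = 22015/48 kN·m, R_B = 4205/32 kN, M_B = -21205/48 kN·m

Load 1 — uniform load w=13 kN/m over full span:
  R_A = wL/2 = 13·20/2 = 130 kN
  M_A = wL²/12 = 13·20²/12 = 1300/3 kN·m
  R_B = wL/2 = 13·20/2 = 130 kN
  M_B = -wL²/12 = -13·20²/12 = -1300/3 kN·m
Load 2 — point force P=9 kN at a=5 m (b=L-a=15):
  R_A = Pb²(3a+b)/L³ = 9·15²·(3·5+15)/20³ = 243/32 kN
  M_A = Pab²/L² = 9·5·15²/20² = 405/16 kN·m
  R_B = Pa²(a+3b)/L³ = 9·5²·(5+3·15)/20³ = 45/32 kN
  M_B = -Pa²b/L² = -9·5²·15/20² = -135/16 kN·m
Superposition: R_A = 4403/32 kN, M_A = 22015/48 kN·m, R_B = 4205/32 kN, M_B = -21205/48 kN·m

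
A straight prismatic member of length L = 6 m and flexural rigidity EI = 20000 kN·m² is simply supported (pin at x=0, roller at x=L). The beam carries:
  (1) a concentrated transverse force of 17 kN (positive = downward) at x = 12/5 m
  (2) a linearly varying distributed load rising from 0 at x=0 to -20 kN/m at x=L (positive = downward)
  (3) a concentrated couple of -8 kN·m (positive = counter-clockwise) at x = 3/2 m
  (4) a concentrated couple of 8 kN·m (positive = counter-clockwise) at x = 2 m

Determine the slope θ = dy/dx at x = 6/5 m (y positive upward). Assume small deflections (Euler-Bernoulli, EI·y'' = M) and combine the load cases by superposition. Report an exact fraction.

θ(6/5) = 26423/15000000 rad

Load 1 — point force P=17 kN at a=12/5 m (b=L-a=18/5):
  θ_1 = -Pb(L²-b²-3x²)/(6LEI)  [x≤a] = -17·(18/5)·(6²-(18/5)²-3·(6/5)²)/(6·6·20000) = -1989/1250000 rad
Load 2 — triangular load w₀=-20 kN/m (0→w₀ over full span):
  θ_2 = -w₀(7L⁴-30L²x²+15x⁴)/(360LEI) = -(-20)·(7·6⁴-30·6²·(6/5)²+15·(6/5)⁴)/(360·6·20000) = 273/78125 rad
Load 3 — applied couple M₀=-8 kN·m at a=3/2 m (b=L-a=9/2):
  θ_3 = (M₀x²/(2L)+C₁)/EI  [x≤a] with C₁=M₀(3b²-L²)/(6L)=-11/2 = ((-8)·(6/5)²/(2·6)+(-11/2))/20000 = -323/1000000 rad
Load 4 — applied couple M₀=8 kN·m at a=2 m (b=L-a=4):
  θ_4 = (M₀x²/(2L)+C₁)/EI  [x≤a] with C₁=M₀(3b²-L²)/(6L)=8/3 = (8·(6/5)²/(2·6)+(8/3))/20000 = 17/93750 rad
Superposition: θ = Σ θ_i = 26423/15000000 rad ≈ 0.001762 rad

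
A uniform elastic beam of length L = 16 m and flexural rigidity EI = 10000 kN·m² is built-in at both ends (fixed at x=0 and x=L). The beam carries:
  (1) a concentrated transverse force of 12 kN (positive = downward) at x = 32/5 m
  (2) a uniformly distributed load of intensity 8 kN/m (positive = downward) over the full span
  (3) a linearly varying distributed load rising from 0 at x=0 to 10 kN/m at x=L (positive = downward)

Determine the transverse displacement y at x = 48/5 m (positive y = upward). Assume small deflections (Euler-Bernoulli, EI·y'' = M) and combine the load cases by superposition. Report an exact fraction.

y(48/5) = -2215936/9765625 m

Load 1 — point force P=12 kN at a=32/5 m (b=L-a=48/5):
  y_1 = -Pa²(L-x)²(3bL-(3b+a)(L-x))/(6L³EI)  [x>a] = -12·(32/5)²·(16-(48/5))²·(3·(48/5)·16-(3·(48/5)+(32/5))·(16-(48/5)))/(6·16³·10000) = -188416/9765625 m
Load 2 — uniform load w=8 kN/m over full span:
  y_2 = -wx²(L-x)²/(24EI) = -8·(48/5)²·(16-(48/5))²/(24·10000) = -49152/390625 m
Load 3 — triangular load w₀=10 kN/m (0→w₀ over full span):
  y_3 = -w₀x²(L-x)²(x+2L)/(120LEI) = -10·(48/5)²·(16-(48/5))²·((48/5)+2·16)/(120·16·10000) = -159744/1953125 m
Superposition: y = Σ y_i = -2215936/9765625 m ≈ -0.226912 m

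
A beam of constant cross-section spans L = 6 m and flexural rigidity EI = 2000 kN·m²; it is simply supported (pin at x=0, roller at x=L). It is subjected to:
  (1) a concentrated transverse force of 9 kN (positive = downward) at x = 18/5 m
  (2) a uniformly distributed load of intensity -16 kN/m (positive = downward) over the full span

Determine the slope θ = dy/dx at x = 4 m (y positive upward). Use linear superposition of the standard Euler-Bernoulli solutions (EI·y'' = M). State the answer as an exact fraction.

Load 1 — point force P=9 kN at a=18/5 m (b=L-a=12/5):
  θ_1 = -Pa(2L²-6Lx+3x²+a²)/(6LEI)  [x>a] = -9·(18/5)·(2·6²-6·6·4+3·4²+(18/5)²)/(6·6·2000) = 621/125000 rad
Load 2 — uniform load w=-16 kN/m over full span:
  θ_2 = -w(L³-6Lx²+4x³)/(24EI) = -(-16)·(6³-6·6·4²+4·4³)/(24·2000) = -13/375 rad
Superposition: θ = Σ θ_i = -11137/375000 rad ≈ -0.029699 rad

θ(4) = -11137/375000 rad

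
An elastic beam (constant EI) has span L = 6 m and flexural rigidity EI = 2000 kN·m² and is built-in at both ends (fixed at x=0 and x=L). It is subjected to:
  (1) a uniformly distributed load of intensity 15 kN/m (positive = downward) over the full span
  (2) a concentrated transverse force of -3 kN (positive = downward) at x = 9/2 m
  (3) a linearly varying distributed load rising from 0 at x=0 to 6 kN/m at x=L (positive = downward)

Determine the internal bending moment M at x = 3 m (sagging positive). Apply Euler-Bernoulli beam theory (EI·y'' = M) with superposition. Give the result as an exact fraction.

Load 1 — uniform load w=15 kN/m over full span:
  M_1 = wLx/2 - wL²/12 - wx²/2 = 15·6·3/2 - 15·6²/12 - 15·3²/2 = 45/2 kN·m
Load 2 — point force P=-3 kN at a=9/2 m (b=L-a=3/2):
  M_2 = Pb²(3a+b)x/L³ - Pab²/L²  [x≤a] = (-3)·(3/2)²·(3·(9/2)+(3/2))·3/6³ - (-3)·(9/2)·(3/2)²/6² = -9/16 kN·m
Load 3 — triangular load w₀=6 kN/m (0→w₀ over full span):
  M_3 = 3w₀Lx/20 - w₀L²/30 - w₀x³/(6L) = 3·6·6·3/20 - 6·6²/30 - 6·3³/(6·6) = 9/2 kN·m
Superposition: M = Σ M_i = 423/16 kN·m ≈ 26.437500 kN·m

M(3) = 423/16 kN·m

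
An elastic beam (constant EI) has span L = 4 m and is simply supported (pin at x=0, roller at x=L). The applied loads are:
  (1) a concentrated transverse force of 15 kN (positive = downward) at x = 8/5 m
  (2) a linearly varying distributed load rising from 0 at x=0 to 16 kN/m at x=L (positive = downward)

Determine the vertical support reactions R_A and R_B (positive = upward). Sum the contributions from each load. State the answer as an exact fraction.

R_A = 59/3 kN, R_B = 82/3 kN

Load 1 — point force P=15 kN at a=8/5 m (b=L-a=12/5):
  R_A = Pb/L = 15·(12/5)/4 = 9 kN
  R_B = Pa/L = 15·(8/5)/4 = 6 kN
Load 2 — triangular load w₀=16 kN/m (0→w₀ over full span):
  R_A = w₀L/6 = 16·4/6 = 32/3 kN
  R_B = w₀L/3 = 16·4/3 = 64/3 kN
Superposition: R_A = 59/3 kN, R_B = 82/3 kN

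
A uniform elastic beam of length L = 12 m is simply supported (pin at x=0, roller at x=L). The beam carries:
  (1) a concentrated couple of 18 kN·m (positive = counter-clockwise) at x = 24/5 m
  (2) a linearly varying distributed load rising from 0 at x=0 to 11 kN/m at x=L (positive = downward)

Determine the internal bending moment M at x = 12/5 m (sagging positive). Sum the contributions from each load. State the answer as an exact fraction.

M(12/5) = 6786/125 kN·m

Load 1 — applied couple M₀=18 kN·m at a=24/5 m (b=L-a=36/5):
  M_1 = M₀x/L  [x≤a] = 18·(12/5)/12 = 18/5 kN·m
Load 2 — triangular load w₀=11 kN/m (0→w₀ over full span):
  M_2 = w₀Lx/6 - w₀x³/(6L) = 11·12·(12/5)/6 - 11·(12/5)³/(6·12) = 6336/125 kN·m
Superposition: M = Σ M_i = 6786/125 kN·m ≈ 54.288000 kN·m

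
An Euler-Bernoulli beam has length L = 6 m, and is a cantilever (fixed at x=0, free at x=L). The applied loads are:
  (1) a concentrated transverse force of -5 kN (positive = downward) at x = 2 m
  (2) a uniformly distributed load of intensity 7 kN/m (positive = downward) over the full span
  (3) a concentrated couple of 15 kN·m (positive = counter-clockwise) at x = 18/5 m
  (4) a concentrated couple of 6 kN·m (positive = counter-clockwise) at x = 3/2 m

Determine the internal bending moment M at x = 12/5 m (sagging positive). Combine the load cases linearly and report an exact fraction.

Load 1 — point force P=-5 kN at a=2 m (b=L-a=4):
  M_1 = 0  [x>a] = 0 kN·m
Load 2 — uniform load w=7 kN/m over full span:
  M_2 = -w(L-x)²/2 = -7·(6-(12/5))²/2 = -1134/25 kN·m
Load 3 — applied couple M₀=15 kN·m at a=18/5 m (b=L-a=12/5):
  M_3 = M₀  [x≤a] = 15 = 15 kN·m
Load 4 — applied couple M₀=6 kN·m at a=3/2 m (b=L-a=9/2):
  M_4 = 0  [x>a] = 0 kN·m
Superposition: M = Σ M_i = -759/25 kN·m ≈ -30.360000 kN·m

M(12/5) = -759/25 kN·m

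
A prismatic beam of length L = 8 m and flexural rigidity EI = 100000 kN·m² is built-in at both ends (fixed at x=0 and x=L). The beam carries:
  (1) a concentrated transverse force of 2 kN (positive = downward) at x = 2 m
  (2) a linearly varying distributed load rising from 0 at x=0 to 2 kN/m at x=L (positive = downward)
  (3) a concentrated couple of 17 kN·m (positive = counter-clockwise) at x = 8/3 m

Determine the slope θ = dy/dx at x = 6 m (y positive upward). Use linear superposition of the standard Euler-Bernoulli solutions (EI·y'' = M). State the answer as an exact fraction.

θ(6) = -83/12000000 rad

Load 1 — point force P=2 kN at a=2 m (b=L-a=6):
  θ_1 = Pa²(L-x)(2bL-(3b+a)(L-x))/(2L³EI)  [x>a] = 2·2²·(8-6)·(2·6·8-(3·6+2)·(8-6))/(2·8³·100000) = 7/800000 rad
Load 2 — triangular load w₀=2 kN/m (0→w₀ over full span):
  θ_2 = -w₀(2x(L-x)(L-2x)(x+2L)+x²(L-x)²)/(120LEI) = -2·(2·6·(8-6)·(8-2·6)·(6+2·8)+6²·(8-6)²)/(120·8·100000) = 41/1000000 rad
Load 3 — applied couple M₀=17 kN·m at a=8/3 m (b=L-a=16/3):
  θ_3 = (R_Ax²/2 - M_Ax - M₀(x-a))/EI  [x>a] with R_A=17/6, M_A=0 = ((17/6)·6²/2 - 0·6 - 17·(6-(8/3)))/100000 = -17/300000 rad
Superposition: θ = Σ θ_i = -83/12000000 rad ≈ -0.000007 rad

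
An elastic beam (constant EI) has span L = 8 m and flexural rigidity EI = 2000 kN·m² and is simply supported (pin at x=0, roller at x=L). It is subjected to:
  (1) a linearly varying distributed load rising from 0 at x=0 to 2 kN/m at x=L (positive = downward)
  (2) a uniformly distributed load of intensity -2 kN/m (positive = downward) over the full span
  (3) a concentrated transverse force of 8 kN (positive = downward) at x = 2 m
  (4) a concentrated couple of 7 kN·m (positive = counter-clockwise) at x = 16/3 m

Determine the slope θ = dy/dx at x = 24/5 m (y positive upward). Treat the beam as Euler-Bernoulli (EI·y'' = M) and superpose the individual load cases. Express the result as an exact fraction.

θ(24/5) = 1469/468750 rad

Load 1 — triangular load w₀=2 kN/m (0→w₀ over full span):
  θ_1 = -w₀(7L⁴-30L²x²+15x⁴)/(360LEI) = -2·(7·8⁴-30·8²·(24/5)²+15·(24/5)⁴)/(360·8·2000) = 1856/703125 rad
Load 2 — uniform load w=-2 kN/m over full span:
  θ_2 = -w(L³-6Lx²+4x³)/(24EI) = -(-2)·(8³-6·8·(24/5)²+4·(24/5)³)/(24·2000) = -296/46875 rad
Load 3 — point force P=8 kN at a=2 m (b=L-a=6):
  θ_3 = -Pa(2L²-6Lx+3x²+a²)/(6LEI)  [x>a] = -8·2·(2·8²-6·8·(24/5)+3·(24/5)²+2²)/(6·8·2000) = 61/12500 rad
Load 4 — applied couple M₀=7 kN·m at a=16/3 m (b=L-a=8/3):
  θ_4 = (M₀x²/(2L)+C₁)/EI  [x≤a] with C₁=M₀(3b²-L²)/(6L)=-56/9 = (7·(24/5)²/(2·8)+(-56/9))/2000 = 217/112500 rad
Superposition: θ = Σ θ_i = 1469/468750 rad ≈ 0.003134 rad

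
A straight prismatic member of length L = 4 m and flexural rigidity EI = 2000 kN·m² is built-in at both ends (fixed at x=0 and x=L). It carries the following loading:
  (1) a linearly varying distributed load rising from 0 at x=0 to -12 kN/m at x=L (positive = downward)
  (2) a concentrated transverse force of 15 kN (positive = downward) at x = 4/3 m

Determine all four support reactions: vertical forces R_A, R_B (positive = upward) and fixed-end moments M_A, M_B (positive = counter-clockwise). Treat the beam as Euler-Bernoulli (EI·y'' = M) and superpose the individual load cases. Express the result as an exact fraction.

R_A = 176/45 kN, M_A = 112/45 kN·m, R_B = -581/45 kN, M_B = 232/45 kN·m

Load 1 — triangular load w₀=-12 kN/m (0→w₀ over full span):
  R_A = 3w₀L/20 = 3·(-12)·4/20 = -36/5 kN
  M_A = w₀L²/30 = (-12)·4²/30 = -32/5 kN·m
  R_B = 7w₀L/20 = 7·(-12)·4/20 = -84/5 kN
  M_B = -w₀L²/20 = -(-12)·4²/20 = 48/5 kN·m
Load 2 — point force P=15 kN at a=4/3 m (b=L-a=8/3):
  R_A = Pb²(3a+b)/L³ = 15·(8/3)²·(3·(4/3)+(8/3))/4³ = 100/9 kN
  M_A = Pab²/L² = 15·(4/3)·(8/3)²/4² = 80/9 kN·m
  R_B = Pa²(a+3b)/L³ = 15·(4/3)²·((4/3)+3·(8/3))/4³ = 35/9 kN
  M_B = -Pa²b/L² = -15·(4/3)²·(8/3)/4² = -40/9 kN·m
Superposition: R_A = 176/45 kN, M_A = 112/45 kN·m, R_B = -581/45 kN, M_B = 232/45 kN·m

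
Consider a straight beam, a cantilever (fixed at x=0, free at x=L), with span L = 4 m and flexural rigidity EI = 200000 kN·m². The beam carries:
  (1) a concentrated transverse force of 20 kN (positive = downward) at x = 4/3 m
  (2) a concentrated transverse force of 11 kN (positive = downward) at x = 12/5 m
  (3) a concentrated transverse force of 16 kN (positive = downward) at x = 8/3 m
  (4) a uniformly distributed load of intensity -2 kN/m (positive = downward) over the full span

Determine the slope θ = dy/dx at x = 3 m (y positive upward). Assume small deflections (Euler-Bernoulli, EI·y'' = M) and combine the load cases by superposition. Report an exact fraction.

Load 1 — point force P=20 kN at a=4/3 m (b=L-a=8/3):
  θ_1 = -Pa²/(2EI)  [x>a] = -20·(4/3)²/(2·200000) = -1/11250 rad
Load 2 — point force P=11 kN at a=12/5 m (b=L-a=8/5):
  θ_2 = -Pa²/(2EI)  [x>a] = -11·(12/5)²/(2·200000) = -99/625000 rad
Load 3 — point force P=16 kN at a=8/3 m (b=L-a=4/3):
  θ_3 = -Pa²/(2EI)  [x>a] = -16·(8/3)²/(2·200000) = -8/28125 rad
Load 4 — uniform load w=-2 kN/m over full span:
  θ_4 = -wx(x²-3Lx+3L²)/(6EI) = -(-2)·3·(3²-3·4·3+3·4²)/(6·200000) = 21/200000 rad
Superposition: θ = Σ θ_i = -6401/15000000 rad ≈ -0.000427 rad

θ(3) = -6401/15000000 rad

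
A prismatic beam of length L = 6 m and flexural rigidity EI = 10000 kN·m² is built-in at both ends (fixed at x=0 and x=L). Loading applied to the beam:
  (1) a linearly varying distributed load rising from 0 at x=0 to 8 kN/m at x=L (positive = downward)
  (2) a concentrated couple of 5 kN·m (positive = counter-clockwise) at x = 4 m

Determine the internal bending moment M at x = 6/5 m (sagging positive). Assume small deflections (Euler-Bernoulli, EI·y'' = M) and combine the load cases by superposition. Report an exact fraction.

Load 1 — triangular load w₀=8 kN/m (0→w₀ over full span):
  M_1 = 3w₀Lx/20 - w₀L²/30 - w₀x³/(6L) = 3·8·6·(6/5)/20 - 8·6²/30 - 8·(6/5)³/(6·6) = -168/125 kN·m
Load 2 — applied couple M₀=5 kN·m at a=4 m (b=L-a=2):
  M_2 = R_Ax - M_A  [x≤a] with R_A=10/9, M_A=5/3 = (10/9)·(6/5) - (5/3) = -1/3 kN·m
Superposition: M = Σ M_i = -629/375 kN·m ≈ -1.677333 kN·m

M(6/5) = -629/375 kN·m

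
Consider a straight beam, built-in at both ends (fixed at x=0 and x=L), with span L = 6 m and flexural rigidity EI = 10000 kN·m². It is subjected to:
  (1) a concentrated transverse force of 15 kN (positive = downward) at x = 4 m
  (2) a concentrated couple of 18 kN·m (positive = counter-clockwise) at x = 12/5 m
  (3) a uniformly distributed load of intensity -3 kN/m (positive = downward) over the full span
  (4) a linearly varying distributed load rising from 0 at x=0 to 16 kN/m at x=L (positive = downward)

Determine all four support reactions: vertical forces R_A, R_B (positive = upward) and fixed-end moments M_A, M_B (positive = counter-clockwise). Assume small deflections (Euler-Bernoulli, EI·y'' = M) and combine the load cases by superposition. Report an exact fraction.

Load 1 — point force P=15 kN at a=4 m (b=L-a=2):
  R_A = Pb²(3a+b)/L³ = 15·2²·(3·4+2)/6³ = 35/9 kN
  M_A = Pab²/L² = 15·4·2²/6² = 20/3 kN·m
  R_B = Pa²(a+3b)/L³ = 15·4²·(4+3·2)/6³ = 100/9 kN
  M_B = -Pa²b/L² = -15·4²·2/6² = -40/3 kN·m
Load 2 — applied couple M₀=18 kN·m at a=12/5 m (b=L-a=18/5):
  R_A = 6M₀ab/L³ = 6·18·(12/5)·(18/5)/6³ = 108/25 kN
  M_A = M₀b(2a-b)/L² = 18·(18/5)·(2·(12/5)-(18/5))/6² = 54/25 kN·m
  R_B = -6M₀ab/L³ = -6·18·(12/5)·(18/5)/6³ = -108/25 kN
  M_B = M₀a(2b-a)/L² = 18·(12/5)·(2·(18/5)-(12/5))/6² = 144/25 kN·m
Load 3 — uniform load w=-3 kN/m over full span:
  R_A = wL/2 = (-3)·6/2 = -9 kN
  M_A = wL²/12 = (-3)·6²/12 = -9 kN·m
  R_B = wL/2 = (-3)·6/2 = -9 kN
  M_B = -wL²/12 = -(-3)·6²/12 = 9 kN·m
Load 4 — triangular load w₀=16 kN/m (0→w₀ over full span):
  R_A = 3w₀L/20 = 3·16·6/20 = 72/5 kN
  M_A = w₀L²/30 = 16·6²/30 = 96/5 kN·m
  R_B = 7w₀L/20 = 7·16·6/20 = 168/5 kN
  M_B = -w₀L²/20 = -16·6²/20 = -144/5 kN·m
Superposition: R_A = 3062/225 kN, M_A = 1427/75 kN·m, R_B = 7063/225 kN, M_B = -2053/75 kN·m

R_A = 3062/225 kN, M_A = 1427/75 kN·m, R_B = 7063/225 kN, M_B = -2053/75 kN·m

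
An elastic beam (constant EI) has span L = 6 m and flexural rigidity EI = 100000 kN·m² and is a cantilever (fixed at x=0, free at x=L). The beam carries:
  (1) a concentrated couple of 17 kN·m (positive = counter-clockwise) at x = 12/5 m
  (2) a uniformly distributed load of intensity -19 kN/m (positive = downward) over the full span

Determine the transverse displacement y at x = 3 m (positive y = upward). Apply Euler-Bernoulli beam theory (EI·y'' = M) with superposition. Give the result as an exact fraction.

Load 1 — applied couple M₀=17 kN·m at a=12/5 m (b=L-a=18/5):
  y_1 = M₀a(2x-a)/(2EI)  [x>a] = 17·(12/5)·(2·3-(12/5))/(2·100000) = 459/625000 m
Load 2 — uniform load w=-19 kN/m over full span:
  y_2 = -wx²(x²-4Lx+6L²)/(24EI) = -(-19)·3²·(3²-4·6·3+6·6²)/(24·100000) = 8721/800000 m
Superposition: y = Σ y_i = 232713/20000000 m ≈ 0.011636 m

y(3) = 232713/20000000 m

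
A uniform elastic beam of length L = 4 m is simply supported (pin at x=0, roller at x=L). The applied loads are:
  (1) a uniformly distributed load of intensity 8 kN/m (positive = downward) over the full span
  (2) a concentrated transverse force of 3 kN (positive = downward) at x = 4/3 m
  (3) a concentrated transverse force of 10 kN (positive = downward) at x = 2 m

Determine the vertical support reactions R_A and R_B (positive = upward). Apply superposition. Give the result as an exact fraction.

R_A = 23 kN, R_B = 22 kN

Load 1 — uniform load w=8 kN/m over full span:
  R_A = wL/2 = 8·4/2 = 16 kN
  R_B = wL/2 = 8·4/2 = 16 kN
Load 2 — point force P=3 kN at a=4/3 m (b=L-a=8/3):
  R_A = Pb/L = 3·(8/3)/4 = 2 kN
  R_B = Pa/L = 3·(4/3)/4 = 1 kN
Load 3 — point force P=10 kN at a=2 m (b=L-a=2):
  R_A = Pb/L = 10·2/4 = 5 kN
  R_B = Pa/L = 10·2/4 = 5 kN
Superposition: R_A = 23 kN, R_B = 22 kN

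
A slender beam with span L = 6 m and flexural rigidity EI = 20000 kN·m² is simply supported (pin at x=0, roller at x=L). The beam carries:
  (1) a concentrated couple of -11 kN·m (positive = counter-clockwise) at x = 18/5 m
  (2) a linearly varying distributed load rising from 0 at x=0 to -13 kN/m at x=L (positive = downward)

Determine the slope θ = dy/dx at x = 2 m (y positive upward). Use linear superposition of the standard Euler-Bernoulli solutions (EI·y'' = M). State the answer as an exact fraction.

θ(2) = 3611/2250000 rad

Load 1 — applied couple M₀=-11 kN·m at a=18/5 m (b=L-a=12/5):
  θ_1 = (M₀x²/(2L)+C₁)/EI  [x≤a] with C₁=M₀(3b²-L²)/(6L)=143/25 = ((-11)·2²/(2·6)+(143/25))/20000 = 77/750000 rad
Load 2 — triangular load w₀=-13 kN/m (0→w₀ over full span):
  θ_2 = -w₀(7L⁴-30L²x²+15x⁴)/(360LEI) = -(-13)·(7·6⁴-30·6²·2²+15·2⁴)/(360·6·20000) = 169/112500 rad
Superposition: θ = Σ θ_i = 3611/2250000 rad ≈ 0.001605 rad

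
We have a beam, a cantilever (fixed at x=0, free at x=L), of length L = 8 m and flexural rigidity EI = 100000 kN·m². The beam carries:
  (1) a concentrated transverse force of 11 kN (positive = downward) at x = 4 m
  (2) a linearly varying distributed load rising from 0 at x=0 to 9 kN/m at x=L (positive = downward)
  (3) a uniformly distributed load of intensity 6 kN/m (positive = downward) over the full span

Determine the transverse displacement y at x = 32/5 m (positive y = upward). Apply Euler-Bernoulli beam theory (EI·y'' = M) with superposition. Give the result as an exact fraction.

y(32/5) = -7558981/146484375 m

Load 1 — point force P=11 kN at a=4 m (b=L-a=4):
  y_1 = -Pa²(3x-a)/(6EI)  [x>a] = -11·4²·(3·(32/5)-4)/(6·100000) = -209/46875 m
Load 2 — triangular load w₀=9 kN/m (0→w₀ over full span):
  y_2 = (w₀Lx³/12-w₀L²x²/6-w₀x⁵/(120L))/EI = (9·8·(32/5)³/12-9·8²·(32/5)²/6-9·(32/5)⁵/(120·8))/100000 = -1201152/48828125 m
Load 3 — uniform load w=6 kN/m over full span:
  y_3 = -wx²(x²-4Lx+6L²)/(24EI) = -6·(32/5)²·((32/5)²-4·8·(32/5)+6·8²)/(24·100000) = -44032/1953125 m
Superposition: y = Σ y_i = -7558981/146484375 m ≈ -0.051603 m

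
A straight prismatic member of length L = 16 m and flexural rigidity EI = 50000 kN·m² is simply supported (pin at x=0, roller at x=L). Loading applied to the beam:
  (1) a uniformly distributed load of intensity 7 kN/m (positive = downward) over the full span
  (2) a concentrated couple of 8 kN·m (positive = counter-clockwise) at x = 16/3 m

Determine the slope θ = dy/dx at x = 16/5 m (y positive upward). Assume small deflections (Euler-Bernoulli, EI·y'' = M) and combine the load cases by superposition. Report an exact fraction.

Load 1 — uniform load w=7 kN/m over full span:
  θ_1 = -w(L³-6Lx²+4x³)/(24EI) = -7·(16³-6·16·(16/5)²+4·(16/5)³)/(24·50000) = -7392/390625 rad
Load 2 — applied couple M₀=8 kN·m at a=16/3 m (b=L-a=32/3):
  θ_2 = (M₀x²/(2L)+C₁)/EI  [x≤a] with C₁=M₀(3b²-L²)/(6L)=64/9 = (8·(16/5)²/(2·16)+(64/9))/50000 = 136/703125 rad
Superposition: θ = Σ θ_i = -65848/3515625 rad ≈ -0.018730 rad

θ(16/5) = -65848/3515625 rad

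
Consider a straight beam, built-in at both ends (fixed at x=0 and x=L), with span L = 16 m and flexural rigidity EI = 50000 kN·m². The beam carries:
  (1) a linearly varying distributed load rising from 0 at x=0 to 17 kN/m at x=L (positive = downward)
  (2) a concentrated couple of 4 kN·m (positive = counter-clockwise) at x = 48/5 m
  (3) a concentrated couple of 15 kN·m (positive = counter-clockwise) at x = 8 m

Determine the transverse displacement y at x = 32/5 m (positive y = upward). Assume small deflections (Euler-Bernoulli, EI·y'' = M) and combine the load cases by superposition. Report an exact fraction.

Load 1 — triangular load w₀=17 kN/m (0→w₀ over full span):
  y_1 = -w₀x²(L-x)²(x+2L)/(120LEI) = -17·(32/5)²·(16-(32/5))²·((32/5)+2·16)/(120·16·50000) = -1253376/48828125 m
Load 2 — applied couple M₀=4 kN·m at a=48/5 m (b=L-a=32/5):
  y_2 = (R_Ax³/6 - M_Ax²/2)/EI  [x≤a] with R_A=9/25, M_A=32/25 = ((9/25)·(32/5)³/6 - (32/25)·(32/5)²/2)/50000 = -2048/9765625 m
Load 3 — applied couple M₀=15 kN·m at a=8 m (b=L-a=8):
  y_3 = (R_Ax³/6 - M_Ax²/2)/EI  [x≤a] with R_A=45/32, M_A=15/4 = ((45/32)·(32/5)³/6 - (15/4)·(32/5)²/2)/50000 = -24/78125 m
Superposition: y = Σ y_i = -1278616/48828125 m ≈ -0.026186 m

y(32/5) = -1278616/48828125 m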